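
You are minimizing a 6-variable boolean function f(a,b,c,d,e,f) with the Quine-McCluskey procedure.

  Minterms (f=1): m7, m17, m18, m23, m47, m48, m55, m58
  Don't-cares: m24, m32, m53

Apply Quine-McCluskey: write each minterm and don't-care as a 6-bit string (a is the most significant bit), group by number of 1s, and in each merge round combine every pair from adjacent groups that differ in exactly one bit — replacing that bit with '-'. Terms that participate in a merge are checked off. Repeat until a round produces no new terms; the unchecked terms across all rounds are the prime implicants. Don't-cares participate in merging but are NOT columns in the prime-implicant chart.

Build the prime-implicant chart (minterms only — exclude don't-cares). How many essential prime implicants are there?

size-2^0 implicants → 000111(✓)  010001  010010  010111(✓)  011000  100000(✓)  101111  110000(✓)  110101(✓)  110111(✓)  111010
size-2^1 implicants → -10111  0-0111  1-0000  1101-1
Unchecked terms (primes): -10111, 0-0111, 010001, 010010, 011000, 1-0000, 101111, 1101-1, 111010
Minterm coverage:
  m7 ⊆ 0-0111 [E]
  m17 ⊆ 010001 [E]
  m18 ⊆ 010010 [E]
  m23 ⊆ -10111,0-0111
  m47 ⊆ 101111 [E]
  m48 ⊆ 1-0000 [E]
  m55 ⊆ -10111,1101-1
  m58 ⊆ 111010 [E]
E = {0-0111, 010001, 010010, 1-0000, 101111, 111010}

6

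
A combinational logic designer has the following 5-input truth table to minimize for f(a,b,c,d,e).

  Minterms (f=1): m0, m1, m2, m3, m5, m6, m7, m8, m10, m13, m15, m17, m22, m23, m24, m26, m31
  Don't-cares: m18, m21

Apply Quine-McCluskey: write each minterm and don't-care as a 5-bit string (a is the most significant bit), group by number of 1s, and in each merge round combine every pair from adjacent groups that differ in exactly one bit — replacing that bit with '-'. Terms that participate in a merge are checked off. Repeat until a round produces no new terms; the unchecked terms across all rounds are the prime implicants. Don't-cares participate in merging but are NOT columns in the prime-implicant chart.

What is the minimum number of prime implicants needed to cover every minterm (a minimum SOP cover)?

size-2^0 implicants → 00000(✓)  00001(✓)  00010(✓)  00011(✓)  00101(✓)  00110(✓)  00111(✓)  01000(✓)  01010(✓)  01101(✓)  01111(✓)  10001(✓)  10010(✓)  10101(✓)  10110(✓)  10111(✓)  11000(✓)  11010(✓)  11111(✓)
size-2^1 implicants → -0001(✓)  -0010(✓)  -0101(✓)  -0110(✓)  -0111(✓)  -1000(✓)  -1010(✓)  -1111(✓)  0-000(✓)  0-010(✓)  0-101(✓)  0-111(✓)  00-01(✓)  00-10(✓)  00-11(✓)  000-0(✓)  000-1(✓)  0000-(✓)  0001-(✓)  001-1(✓)  0011-(✓)  010-0(✓)  011-1(✓)  1-010(✓)  1-111(✓)  10-01(✓)  10-10(✓)  101-1(✓)  1011-(✓)  110-0(✓)
size-2^2 implicants → --010  --111  -0-01  -0-10  -01-1  -011-  -10-0  0-0-0  0-1-1  00--1  00-1-  000--
Unchecked terms (primes): --010, --111, -0-01, -0-10, -01-1, -011-, -10-0, 0-0-0, 0-1-1, 00--1, 00-1-, 000--
Minterm coverage:
  m0 ⊆ 0-0-0,000--
  m1 ⊆ -0-01,00--1,000--
  m2 ⊆ --010,-0-10,0-0-0,00-1-,000--
  m3 ⊆ 00--1,00-1-,000--
  m5 ⊆ -0-01,-01-1,0-1-1,00--1
  m6 ⊆ -0-10,-011-,00-1-
  m7 ⊆ --111,-01-1,-011-,0-1-1,00--1,00-1-
  m8 ⊆ -10-0,0-0-0
  m10 ⊆ --010,-10-0,0-0-0
  m13 ⊆ 0-1-1 [E]
  m15 ⊆ --111,0-1-1
  m17 ⊆ -0-01 [E]
  m22 ⊆ -0-10,-011-
  m23 ⊆ --111,-01-1,-011-
  m24 ⊆ -10-0 [E]
  m26 ⊆ --010,-10-0
  m31 ⊆ --111 [E]
E = {--111, -0-01, -10-0, 0-1-1}
Petrick residual → -0-10, 000--
Cover = cde + b'd'e + b'de' + bc'e' + a'ce + a'b'c'  |cover|=6

6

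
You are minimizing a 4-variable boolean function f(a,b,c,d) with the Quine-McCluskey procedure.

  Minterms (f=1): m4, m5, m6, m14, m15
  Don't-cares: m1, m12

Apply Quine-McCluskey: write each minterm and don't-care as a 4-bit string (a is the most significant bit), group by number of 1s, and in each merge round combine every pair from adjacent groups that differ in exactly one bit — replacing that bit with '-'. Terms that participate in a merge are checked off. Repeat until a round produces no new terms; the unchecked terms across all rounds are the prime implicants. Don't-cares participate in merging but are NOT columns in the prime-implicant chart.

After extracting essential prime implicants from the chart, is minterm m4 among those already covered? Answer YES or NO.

Round 0: 0001✓ 0100✓ 0101✓ 0110✓ 1100✓ 1110✓ 1111✓
Round 1: -100✓ -110✓ 0-01 01-0✓ 010- 11-0✓ 111-
Round 2: -1-0
PIs = {-1-0, 0-01, 010-, 111-}
Coverage chart:
  m4: -1-0,010-
  m5: 0-01,010-
  m6: -1-0 ←essential
  m14: -1-0,111-
  m15: 111- ←essential
Essential: -1-0, 111-

YES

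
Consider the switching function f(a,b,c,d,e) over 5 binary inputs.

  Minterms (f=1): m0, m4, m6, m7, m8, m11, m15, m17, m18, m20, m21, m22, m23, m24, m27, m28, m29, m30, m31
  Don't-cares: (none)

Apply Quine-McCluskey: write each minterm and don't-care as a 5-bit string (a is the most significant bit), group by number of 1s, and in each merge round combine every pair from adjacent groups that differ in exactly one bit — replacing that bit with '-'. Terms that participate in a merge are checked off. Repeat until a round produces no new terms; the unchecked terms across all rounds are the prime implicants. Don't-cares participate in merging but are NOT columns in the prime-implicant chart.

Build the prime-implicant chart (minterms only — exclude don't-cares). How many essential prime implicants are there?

Round 0: 00000✓ 00100✓ 00110✓ 00111✓ 01000✓ 01011✓ 01111✓ 10001✓ 10010✓ 10100✓ 10101✓ 10110✓ 10111✓ 11000✓ 11011✓ 11100✓ 11101✓ 11110✓ 11111✓
Round 1: -0100✓ -0110✓ -0111✓ -1000 -1011✓ -1111✓ 0-000 0-111✓ 00-00 001-0✓ 0011-✓ 01-11✓ 1-100✓ 1-101✓ 1-110✓ 1-111✓ 10-01 10-10 101-0✓ 101-1✓ 1010-✓ 1011-✓ 11-00 11-11✓ 111-0✓ 111-1✓ 1110-✓ 1111-✓
Round 2: --111 -01-0 -011- -1-11 1-1-0✓ 1-1-1✓ 1-10-✓ 1-11-✓ 101--✓ 111--✓
Round 3: 1-1--
PIs = {--111, -01-0, -011-, -1-11, -1000, 0-000, 00-00, 1-1--, 10-01, 10-10, 11-00}
Coverage chart:
  m0: 0-000,00-00
  m4: -01-0,00-00
  m6: -01-0,-011-
  m7: --111,-011-
  m8: -1000,0-000
  m11: -1-11 ←essential
  m15: --111,-1-11
  m17: 10-01 ←essential
  m18: 10-10 ←essential
  m20: -01-0,1-1--
  m21: 1-1--,10-01
  m22: -01-0,-011-,1-1--,10-10
  m23: --111,-011-,1-1--
  m24: -1000,11-00
  m27: -1-11 ←essential
  m28: 1-1--,11-00
  m29: 1-1-- ←essential
  m30: 1-1-- ←essential
  m31: --111,-1-11,1-1--
Essential: -1-11, 1-1--, 10-01, 10-10

4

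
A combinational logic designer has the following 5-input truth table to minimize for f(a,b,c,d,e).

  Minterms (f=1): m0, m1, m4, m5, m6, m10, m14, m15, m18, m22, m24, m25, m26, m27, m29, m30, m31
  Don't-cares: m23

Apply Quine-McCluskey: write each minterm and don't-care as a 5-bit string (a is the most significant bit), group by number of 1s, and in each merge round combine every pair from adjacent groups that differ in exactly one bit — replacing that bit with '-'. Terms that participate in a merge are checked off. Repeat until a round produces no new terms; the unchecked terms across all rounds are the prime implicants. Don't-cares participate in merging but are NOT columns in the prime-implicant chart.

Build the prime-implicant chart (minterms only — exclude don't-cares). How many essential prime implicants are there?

6

Round 0: 00000✓ 00001✓ 00100✓ 00101✓ 00110✓ 01010✓ 01110✓ 01111✓ 10010✓ 10110✓ 10111✓ 11000✓ 11001✓ 11010✓ 11011✓ 11101✓ 11110✓ 11111✓
Round 1: -0110✓ -1010✓ -1110✓ -1111✓ 0-110✓ 00-00✓ 00-01✓ 0000-✓ 001-0 0010-✓ 01-10✓ 0111-✓ 1-010✓ 1-110✓ 1-111✓ 10-10✓ 1011-✓ 11-01✓ 11-10✓ 11-11✓ 110-0✓ 110-1✓ 1100-✓ 1101-✓ 111-1✓ 1111-✓
Round 2: --110 -1-10 -111- 00-0- 1--10 1-11- 11--1 11-1- 110--
PIs = {--110, -1-10, -111-, 00-0-, 001-0, 1--10, 1-11-, 11--1, 11-1-, 110--}
Coverage chart:
  m0: 00-0- ←essential
  m1: 00-0- ←essential
  m4: 00-0-,001-0
  m5: 00-0- ←essential
  m6: --110,001-0
  m10: -1-10 ←essential
  m14: --110,-1-10,-111-
  m15: -111- ←essential
  m18: 1--10 ←essential
  m22: --110,1--10,1-11-
  m24: 110-- ←essential
  m25: 11--1,110--
  m26: -1-10,1--10,11-1-,110--
  m27: 11--1,11-1-,110--
  m29: 11--1 ←essential
  m30: --110,-1-10,-111-,1--10,1-11-,11-1-
  m31: -111-,1-11-,11--1,11-1-
Essential: -1-10, -111-, 00-0-, 1--10, 11--1, 110--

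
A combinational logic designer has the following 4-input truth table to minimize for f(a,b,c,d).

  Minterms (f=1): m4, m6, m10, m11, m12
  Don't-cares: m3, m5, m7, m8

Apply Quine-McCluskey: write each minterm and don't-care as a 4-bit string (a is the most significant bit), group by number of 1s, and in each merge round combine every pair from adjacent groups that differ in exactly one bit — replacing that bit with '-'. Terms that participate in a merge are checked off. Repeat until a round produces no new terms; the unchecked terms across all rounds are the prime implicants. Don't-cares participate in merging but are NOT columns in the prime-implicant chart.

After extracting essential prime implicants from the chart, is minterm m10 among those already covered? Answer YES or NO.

NO

[col 0] 0011*, 0100*, 0101*, 0110*, 0111*, 1000*, 1010*, 1011*, 1100*
[col 1] -011, -100, 0-11, 01-0*, 01-1*, 010-*, 011-*, 1-00, 10-0, 101-
[col 2] 01--
Prime implicants: -011, -100, 0-11, 01--, 1-00, 10-0, 101-
PI chart (minterm → PIs covering it):
  4 | -100,01--
  6 | 01--  (sole → essential)
  10 | 10-0,101-
  11 | -011,101-
  12 | -100,1-00
Essential prime implicants: 01--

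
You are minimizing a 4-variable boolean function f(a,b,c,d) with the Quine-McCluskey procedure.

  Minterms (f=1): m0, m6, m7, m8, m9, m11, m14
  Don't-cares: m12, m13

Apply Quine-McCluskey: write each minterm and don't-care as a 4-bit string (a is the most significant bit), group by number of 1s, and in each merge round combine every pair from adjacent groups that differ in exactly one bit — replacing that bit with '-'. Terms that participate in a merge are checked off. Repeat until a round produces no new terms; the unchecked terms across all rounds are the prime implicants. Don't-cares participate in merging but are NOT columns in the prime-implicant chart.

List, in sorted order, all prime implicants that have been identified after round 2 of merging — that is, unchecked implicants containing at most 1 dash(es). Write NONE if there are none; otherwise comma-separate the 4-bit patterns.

-000, -110, 011-, 10-1, 11-0

[col 0] 0000*, 0110*, 0111*, 1000*, 1001*, 1011*, 1100*, 1101*, 1110*
[col 1] -000, -110, 011-, 1-00*, 1-01*, 10-1, 100-*, 11-0, 110-*
[col 2] 1-0-
Prime implicants: -000, -110, 011-, 1-0-, 10-1, 11-0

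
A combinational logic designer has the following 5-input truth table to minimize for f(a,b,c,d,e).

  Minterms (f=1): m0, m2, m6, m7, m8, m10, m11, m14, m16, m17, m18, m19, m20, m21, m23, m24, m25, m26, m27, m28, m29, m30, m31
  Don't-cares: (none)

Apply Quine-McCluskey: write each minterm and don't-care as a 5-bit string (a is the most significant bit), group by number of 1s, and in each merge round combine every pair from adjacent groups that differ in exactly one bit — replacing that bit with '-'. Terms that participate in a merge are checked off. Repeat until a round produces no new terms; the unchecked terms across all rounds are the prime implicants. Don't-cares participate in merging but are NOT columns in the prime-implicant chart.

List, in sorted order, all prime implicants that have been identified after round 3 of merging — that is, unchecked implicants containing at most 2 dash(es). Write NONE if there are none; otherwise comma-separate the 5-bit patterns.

Round 0: 00000✓ 00010✓ 00110✓ 00111✓ 01000✓ 01010✓ 01011✓ 01110✓ 10000✓ 10001✓ 10010✓ 10011✓ 10100✓ 10101✓ 10111✓ 11000✓ 11001✓ 11010✓ 11011✓ 11100✓ 11101✓ 11110✓ 11111✓
Round 1: -0000✓ -0010✓ -0111 -1000✓ -1010✓ -1011✓ -1110✓ 0-000✓ 0-010✓ 0-110✓ 00-10✓ 000-0✓ 0011- 01-10✓ 010-0✓ 0101-✓ 1-000✓ 1-001✓ 1-010✓ 1-011✓ 1-100✓ 1-101✓ 1-111✓ 10-00✓ 10-01✓ 10-11✓ 100-0✓ 100-1✓ 1000-✓ 1001-✓ 101-1✓ 1010-✓ 11-00✓ 11-01✓ 11-10✓ 11-11✓ 110-0✓ 110-1✓ 1100-✓ 1101-✓ 111-0✓ 111-1✓ 1110-✓ 1111-✓
Round 2: --000✓ --010✓ -00-0✓ -1-10 -10-0✓ -101- 0--10 0-0-0✓ 1--00✓ 1--01✓ 1--11✓ 1-0-0✓ 1-0-1✓ 1-00-✓ 1-01-✓ 1-1-1✓ 1-10-✓ 10--1✓ 10-0-✓ 100--✓ 11--0✓ 11--1✓ 11-0-✓ 11-1-✓ 110--✓ 111--✓
Round 3: --0-0 1---1 1--0- 1-0-- 11---
PIs = {--0-0, -0111, -1-10, -101-, 0--10, 0011-, 1---1, 1--0-, 1-0--, 11---}

-0111, -1-10, -101-, 0--10, 0011-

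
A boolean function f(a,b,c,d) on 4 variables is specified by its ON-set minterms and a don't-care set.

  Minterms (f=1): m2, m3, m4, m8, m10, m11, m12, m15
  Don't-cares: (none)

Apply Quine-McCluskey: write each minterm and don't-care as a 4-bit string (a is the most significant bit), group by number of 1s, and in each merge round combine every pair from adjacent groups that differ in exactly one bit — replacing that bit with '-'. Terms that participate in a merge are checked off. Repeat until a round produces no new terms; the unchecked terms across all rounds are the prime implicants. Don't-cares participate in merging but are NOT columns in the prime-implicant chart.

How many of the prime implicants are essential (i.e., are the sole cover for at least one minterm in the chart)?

size-2^0 implicants → 0010(✓)  0011(✓)  0100(✓)  1000(✓)  1010(✓)  1011(✓)  1100(✓)  1111(✓)
size-2^1 implicants → -010(✓)  -011(✓)  -100  001-(✓)  1-00  1-11  10-0  101-(✓)
size-2^2 implicants → -01-
Unchecked terms (primes): -01-, -100, 1-00, 1-11, 10-0
Minterm coverage:
  m2 ⊆ -01- [E]
  m3 ⊆ -01- [E]
  m4 ⊆ -100 [E]
  m8 ⊆ 1-00,10-0
  m10 ⊆ -01-,10-0
  m11 ⊆ -01-,1-11
  m12 ⊆ -100,1-00
  m15 ⊆ 1-11 [E]
E = {-01-, -100, 1-11}

3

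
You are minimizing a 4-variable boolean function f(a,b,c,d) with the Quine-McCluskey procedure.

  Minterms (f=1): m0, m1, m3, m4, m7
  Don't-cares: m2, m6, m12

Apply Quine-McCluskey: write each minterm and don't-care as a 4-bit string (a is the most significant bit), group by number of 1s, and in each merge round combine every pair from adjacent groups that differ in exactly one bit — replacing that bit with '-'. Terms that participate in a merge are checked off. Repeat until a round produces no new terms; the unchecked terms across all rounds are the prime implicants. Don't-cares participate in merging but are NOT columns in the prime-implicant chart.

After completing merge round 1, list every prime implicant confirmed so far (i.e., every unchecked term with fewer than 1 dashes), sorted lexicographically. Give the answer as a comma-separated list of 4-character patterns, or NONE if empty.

NONE

size-2^0 implicants → 0000(✓)  0001(✓)  0010(✓)  0011(✓)  0100(✓)  0110(✓)  0111(✓)  1100(✓)
size-2^1 implicants → -100  0-00(✓)  0-10(✓)  0-11(✓)  00-0(✓)  00-1(✓)  000-(✓)  001-(✓)  01-0(✓)  011-(✓)
size-2^2 implicants → 0--0  0-1-  00--
Unchecked terms (primes): -100, 0--0, 0-1-, 00--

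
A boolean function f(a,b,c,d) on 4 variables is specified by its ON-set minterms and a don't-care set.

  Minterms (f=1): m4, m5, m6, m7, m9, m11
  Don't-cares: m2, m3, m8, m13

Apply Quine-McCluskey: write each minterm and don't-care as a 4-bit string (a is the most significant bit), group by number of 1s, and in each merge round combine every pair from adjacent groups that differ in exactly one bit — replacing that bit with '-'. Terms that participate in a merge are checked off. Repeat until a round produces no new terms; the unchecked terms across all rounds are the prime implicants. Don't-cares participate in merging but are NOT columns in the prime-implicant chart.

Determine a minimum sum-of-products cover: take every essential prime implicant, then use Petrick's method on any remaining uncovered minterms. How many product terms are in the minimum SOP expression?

size-2^0 implicants → 0010(✓)  0011(✓)  0100(✓)  0101(✓)  0110(✓)  0111(✓)  1000(✓)  1001(✓)  1011(✓)  1101(✓)
size-2^1 implicants → -011  -101  0-10(✓)  0-11(✓)  001-(✓)  01-0(✓)  01-1(✓)  010-(✓)  011-(✓)  1-01  10-1  100-
size-2^2 implicants → 0-1-  01--
Unchecked terms (primes): -011, -101, 0-1-, 01--, 1-01, 10-1, 100-
Minterm coverage:
  m4 ⊆ 01-- [E]
  m5 ⊆ -101,01--
  m6 ⊆ 0-1-,01--
  m7 ⊆ 0-1-,01--
  m9 ⊆ 1-01,10-1,100-
  m11 ⊆ -011,10-1
E = {01--}
Petrick residual → 10-1
Cover = a'b + ab'd  |cover|=2

2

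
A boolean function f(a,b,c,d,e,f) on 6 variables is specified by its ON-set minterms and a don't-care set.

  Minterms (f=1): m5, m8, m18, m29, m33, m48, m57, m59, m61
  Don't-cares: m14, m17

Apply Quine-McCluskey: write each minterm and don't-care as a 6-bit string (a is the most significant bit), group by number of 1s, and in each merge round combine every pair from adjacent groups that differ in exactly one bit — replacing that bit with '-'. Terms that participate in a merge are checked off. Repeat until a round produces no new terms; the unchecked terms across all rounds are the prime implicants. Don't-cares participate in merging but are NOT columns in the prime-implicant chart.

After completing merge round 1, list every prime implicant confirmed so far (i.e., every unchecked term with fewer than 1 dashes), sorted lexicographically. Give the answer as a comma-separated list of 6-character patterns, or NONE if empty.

000101, 001000, 001110, 010001, 010010, 100001, 110000

Round 0: 000101 001000 001110 010001 010010 011101✓ 100001 110000 111001✓ 111011✓ 111101✓
Round 1: -11101 111-01 1110-1
PIs = {-11101, 000101, 001000, 001110, 010001, 010010, 100001, 110000, 111-01, 1110-1}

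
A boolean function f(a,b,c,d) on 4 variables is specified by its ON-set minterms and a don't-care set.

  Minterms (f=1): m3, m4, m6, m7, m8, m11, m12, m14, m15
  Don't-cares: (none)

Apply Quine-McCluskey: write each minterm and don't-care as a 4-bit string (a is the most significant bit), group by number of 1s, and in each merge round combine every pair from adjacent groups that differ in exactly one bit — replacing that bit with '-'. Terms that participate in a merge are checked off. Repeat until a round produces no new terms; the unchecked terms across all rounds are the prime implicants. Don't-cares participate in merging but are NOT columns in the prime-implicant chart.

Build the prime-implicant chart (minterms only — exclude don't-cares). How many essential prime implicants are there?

size-2^0 implicants → 0011(✓)  0100(✓)  0110(✓)  0111(✓)  1000(✓)  1011(✓)  1100(✓)  1110(✓)  1111(✓)
size-2^1 implicants → -011(✓)  -100(✓)  -110(✓)  -111(✓)  0-11(✓)  01-0(✓)  011-(✓)  1-00  1-11(✓)  11-0(✓)  111-(✓)
size-2^2 implicants → --11  -1-0  -11-
Unchecked terms (primes): --11, -1-0, -11-, 1-00
Minterm coverage:
  m3 ⊆ --11 [E]
  m4 ⊆ -1-0 [E]
  m6 ⊆ -1-0,-11-
  m7 ⊆ --11,-11-
  m8 ⊆ 1-00 [E]
  m11 ⊆ --11 [E]
  m12 ⊆ -1-0,1-00
  m14 ⊆ -1-0,-11-
  m15 ⊆ --11,-11-
E = {--11, -1-0, 1-00}

3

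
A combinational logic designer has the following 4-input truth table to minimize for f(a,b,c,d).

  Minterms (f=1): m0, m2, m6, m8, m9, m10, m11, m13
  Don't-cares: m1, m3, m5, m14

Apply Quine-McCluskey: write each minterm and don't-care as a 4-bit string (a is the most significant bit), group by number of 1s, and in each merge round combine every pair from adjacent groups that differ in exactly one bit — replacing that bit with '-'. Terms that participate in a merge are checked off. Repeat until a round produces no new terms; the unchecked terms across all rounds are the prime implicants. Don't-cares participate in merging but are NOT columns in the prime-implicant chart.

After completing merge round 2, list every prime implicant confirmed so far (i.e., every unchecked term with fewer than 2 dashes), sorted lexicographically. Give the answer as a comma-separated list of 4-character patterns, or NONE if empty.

Round 0: 0000✓ 0001✓ 0010✓ 0011✓ 0101✓ 0110✓ 1000✓ 1001✓ 1010✓ 1011✓ 1101✓ 1110✓
Round 1: -000✓ -001✓ -010✓ -011✓ -101✓ -110✓ 0-01✓ 0-10✓ 00-0✓ 00-1✓ 000-✓ 001-✓ 1-01✓ 1-10✓ 10-0✓ 10-1✓ 100-✓ 101-✓
Round 2: --01 --10 -0-0✓ -0-1✓ -00-✓ -01-✓ 00--✓ 10--✓
Round 3: -0--
PIs = {--01, --10, -0--}

NONE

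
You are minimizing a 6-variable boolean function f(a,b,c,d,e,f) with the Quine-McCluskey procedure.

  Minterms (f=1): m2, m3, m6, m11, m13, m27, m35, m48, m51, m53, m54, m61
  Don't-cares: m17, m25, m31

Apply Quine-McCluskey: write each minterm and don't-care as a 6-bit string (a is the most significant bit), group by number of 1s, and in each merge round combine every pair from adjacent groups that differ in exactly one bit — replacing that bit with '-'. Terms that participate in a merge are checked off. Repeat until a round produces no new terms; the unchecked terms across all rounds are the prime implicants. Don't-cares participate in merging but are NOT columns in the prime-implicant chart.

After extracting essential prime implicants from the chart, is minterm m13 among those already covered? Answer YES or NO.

size-2^0 implicants → 000010(✓)  000011(✓)  000110(✓)  001011(✓)  001101  010001(✓)  011001(✓)  011011(✓)  011111(✓)  100011(✓)  110000  110011(✓)  110101(✓)  110110  111101(✓)
size-2^1 implicants → -00011  0-1011  00-011  000-10  00001-  01-001  011-11  0110-1  1-0011  11-101
Unchecked terms (primes): -00011, 0-1011, 00-011, 000-10, 00001-, 001101, 01-001, 011-11, 0110-1, 1-0011, 11-101, 110000, 110110
Minterm coverage:
  m2 ⊆ 000-10,00001-
  m3 ⊆ -00011,00-011,00001-
  m6 ⊆ 000-10 [E]
  m11 ⊆ 0-1011,00-011
  m13 ⊆ 001101 [E]
  m27 ⊆ 0-1011,011-11,0110-1
  m35 ⊆ -00011,1-0011
  m48 ⊆ 110000 [E]
  m51 ⊆ 1-0011 [E]
  m53 ⊆ 11-101 [E]
  m54 ⊆ 110110 [E]
  m61 ⊆ 11-101 [E]
E = {000-10, 001101, 1-0011, 11-101, 110000, 110110}

YES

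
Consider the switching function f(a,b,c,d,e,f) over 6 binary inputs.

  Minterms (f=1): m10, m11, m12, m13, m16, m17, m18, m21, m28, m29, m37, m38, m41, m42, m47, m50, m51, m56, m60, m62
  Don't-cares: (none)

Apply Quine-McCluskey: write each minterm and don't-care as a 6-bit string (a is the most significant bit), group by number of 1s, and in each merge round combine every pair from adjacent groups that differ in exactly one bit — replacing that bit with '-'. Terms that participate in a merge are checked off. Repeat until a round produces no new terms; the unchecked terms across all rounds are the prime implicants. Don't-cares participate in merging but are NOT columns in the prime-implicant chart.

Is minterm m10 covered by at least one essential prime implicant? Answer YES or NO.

size-2^0 implicants → 001010(✓)  001011(✓)  001100(✓)  001101(✓)  010000(✓)  010001(✓)  010010(✓)  010101(✓)  011100(✓)  011101(✓)  100101  100110  101001  101010(✓)  101111  110010(✓)  110011(✓)  111000(✓)  111100(✓)  111110(✓)
size-2^1 implicants → -01010  -10010  -11100  0-1100(✓)  0-1101(✓)  00101-  00110-(✓)  01-101  010-01  0100-0  01000-  01110-(✓)  11001-  111-00  1111-0
size-2^2 implicants → 0-110-
Unchecked terms (primes): -01010, -10010, -11100, 0-110-, 00101-, 01-101, 010-01, 0100-0, 01000-, 100101, 100110, 101001, 101111, 11001-, 111-00, 1111-0
Minterm coverage:
  m10 ⊆ -01010,00101-
  m11 ⊆ 00101- [E]
  m12 ⊆ 0-110- [E]
  m13 ⊆ 0-110- [E]
  m16 ⊆ 0100-0,01000-
  m17 ⊆ 010-01,01000-
  m18 ⊆ -10010,0100-0
  m21 ⊆ 01-101,010-01
  m28 ⊆ -11100,0-110-
  m29 ⊆ 0-110-,01-101
  m37 ⊆ 100101 [E]
  m38 ⊆ 100110 [E]
  m41 ⊆ 101001 [E]
  m42 ⊆ -01010 [E]
  m47 ⊆ 101111 [E]
  m50 ⊆ -10010,11001-
  m51 ⊆ 11001- [E]
  m56 ⊆ 111-00 [E]
  m60 ⊆ -11100,111-00,1111-0
  m62 ⊆ 1111-0 [E]
E = {-01010, 0-110-, 00101-, 100101, 100110, 101001, 101111, 11001-, 111-00, 1111-0}

YES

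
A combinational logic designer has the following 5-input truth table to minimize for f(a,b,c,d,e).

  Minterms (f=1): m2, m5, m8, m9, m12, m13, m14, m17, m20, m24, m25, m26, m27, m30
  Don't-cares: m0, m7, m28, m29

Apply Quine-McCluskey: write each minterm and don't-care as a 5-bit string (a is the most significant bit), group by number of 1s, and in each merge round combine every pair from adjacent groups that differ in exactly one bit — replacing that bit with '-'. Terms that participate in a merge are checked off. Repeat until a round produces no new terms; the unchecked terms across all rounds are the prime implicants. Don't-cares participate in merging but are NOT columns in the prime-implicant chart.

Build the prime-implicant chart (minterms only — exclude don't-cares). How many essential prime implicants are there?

6

[col 0] 00000*, 00010*, 00101*, 00111*, 01000*, 01001*, 01100*, 01101*, 01110*, 10001*, 10100*, 11000*, 11001*, 11010*, 11011*, 11100*, 11101*, 11110*
[col 1] -1000*, -1001*, -1100*, -1101*, -1110*, 0-000, 0-101, 000-0, 001-1, 01-00*, 01-01*, 0100-*, 011-0*, 0110-*, 1-001, 1-100, 11-00*, 11-01*, 11-10*, 110-0*, 110-1*, 1100-*, 1101-*, 111-0*, 1110-*
[col 2] -1-00*, -1-01*, -100-*, -11-0, -110-*, 01-0-*, 11--0, 11-0-*, 110--
[col 3] -1-0-
Prime implicants: -1-0-, -11-0, 0-000, 0-101, 000-0, 001-1, 1-001, 1-100, 11--0, 110--
PI chart (minterm → PIs covering it):
  2 | 000-0  (sole → essential)
  5 | 0-101,001-1
  8 | -1-0-,0-000
  9 | -1-0-  (sole → essential)
  12 | -1-0-,-11-0
  13 | -1-0-,0-101
  14 | -11-0  (sole → essential)
  17 | 1-001  (sole → essential)
  20 | 1-100  (sole → essential)
  24 | -1-0-,11--0,110--
  25 | -1-0-,1-001,110--
  26 | 11--0,110--
  27 | 110--  (sole → essential)
  30 | -11-0,11--0
Essential prime implicants: -1-0-, -11-0, 000-0, 1-001, 1-100, 110--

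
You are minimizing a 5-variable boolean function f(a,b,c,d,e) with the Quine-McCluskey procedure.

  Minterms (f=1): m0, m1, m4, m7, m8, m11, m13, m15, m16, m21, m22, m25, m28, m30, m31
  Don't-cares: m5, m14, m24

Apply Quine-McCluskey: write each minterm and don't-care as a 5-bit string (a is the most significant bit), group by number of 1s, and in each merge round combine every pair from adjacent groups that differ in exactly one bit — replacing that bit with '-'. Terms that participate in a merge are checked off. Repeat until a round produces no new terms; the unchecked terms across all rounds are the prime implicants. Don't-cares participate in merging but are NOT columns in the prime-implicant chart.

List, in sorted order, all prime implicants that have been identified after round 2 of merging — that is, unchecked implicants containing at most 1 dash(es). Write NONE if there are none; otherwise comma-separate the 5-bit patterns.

-0101, 01-11, 1-110, 11-00, 1100-, 111-0

size-2^0 implicants → 00000(✓)  00001(✓)  00100(✓)  00101(✓)  00111(✓)  01000(✓)  01011(✓)  01101(✓)  01110(✓)  01111(✓)  10000(✓)  10101(✓)  10110(✓)  11000(✓)  11001(✓)  11100(✓)  11110(✓)  11111(✓)
size-2^1 implicants → -0000(✓)  -0101  -1000(✓)  -1110(✓)  -1111(✓)  0-000(✓)  0-101(✓)  0-111(✓)  00-00(✓)  00-01(✓)  0000-(✓)  001-1(✓)  0010-(✓)  01-11  011-1(✓)  0111-(✓)  1-000(✓)  1-110  11-00  1100-  111-0  1111-(✓)
size-2^2 implicants → --000  -111-  0-1-1  00-0-
Unchecked terms (primes): --000, -0101, -111-, 0-1-1, 00-0-, 01-11, 1-110, 11-00, 1100-, 111-0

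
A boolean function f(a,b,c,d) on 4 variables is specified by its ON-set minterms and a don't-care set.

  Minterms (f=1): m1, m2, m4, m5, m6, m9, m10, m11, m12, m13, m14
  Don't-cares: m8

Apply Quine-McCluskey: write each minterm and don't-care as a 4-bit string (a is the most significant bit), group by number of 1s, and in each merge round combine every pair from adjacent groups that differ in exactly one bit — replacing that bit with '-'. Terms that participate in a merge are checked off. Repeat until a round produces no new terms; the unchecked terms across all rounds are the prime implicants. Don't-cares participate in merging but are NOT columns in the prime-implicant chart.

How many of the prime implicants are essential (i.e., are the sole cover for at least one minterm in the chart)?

[col 0] 0001*, 0010*, 0100*, 0101*, 0110*, 1000*, 1001*, 1010*, 1011*, 1100*, 1101*, 1110*
[col 1] -001*, -010*, -100*, -101*, -110*, 0-01*, 0-10*, 01-0*, 010-*, 1-00*, 1-01*, 1-10*, 10-0*, 10-1*, 100-*, 101-*, 11-0*, 110-*
[col 2] --01, --10, -1-0, -10-, 1--0, 1-0-, 10--
Prime implicants: --01, --10, -1-0, -10-, 1--0, 1-0-, 10--
PI chart (minterm → PIs covering it):
  1 | --01  (sole → essential)
  2 | --10  (sole → essential)
  4 | -1-0,-10-
  5 | --01,-10-
  6 | --10,-1-0
  9 | --01,1-0-,10--
  10 | --10,1--0,10--
  11 | 10--  (sole → essential)
  12 | -1-0,-10-,1--0,1-0-
  13 | --01,-10-,1-0-
  14 | --10,-1-0,1--0
Essential prime implicants: --01, --10, 10--

3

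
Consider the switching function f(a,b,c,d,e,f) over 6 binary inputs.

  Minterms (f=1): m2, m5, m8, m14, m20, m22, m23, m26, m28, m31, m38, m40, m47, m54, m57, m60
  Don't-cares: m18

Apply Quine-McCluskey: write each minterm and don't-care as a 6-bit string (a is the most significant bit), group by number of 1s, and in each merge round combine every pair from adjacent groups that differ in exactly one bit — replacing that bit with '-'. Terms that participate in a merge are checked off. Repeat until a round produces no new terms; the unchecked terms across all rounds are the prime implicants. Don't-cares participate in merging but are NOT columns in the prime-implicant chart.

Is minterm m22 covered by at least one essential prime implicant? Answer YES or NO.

[col 0] 000010*, 000101, 001000*, 001110, 010010*, 010100*, 010110*, 010111*, 011010*, 011100*, 011111*, 100110*, 101000*, 101111, 110110*, 111001, 111100*
[col 1] -01000, -10110, -11100, 0-0010, 01-010, 01-100, 01-111, 010-10, 0101-0, 01011-, 1-0110
Prime implicants: -01000, -10110, -11100, 0-0010, 000101, 001110, 01-010, 01-100, 01-111, 010-10, 0101-0, 01011-, 1-0110, 101111, 111001
PI chart (minterm → PIs covering it):
  2 | 0-0010  (sole → essential)
  5 | 000101  (sole → essential)
  8 | -01000  (sole → essential)
  14 | 001110  (sole → essential)
  20 | 01-100,0101-0
  22 | -10110,010-10,0101-0,01011-
  23 | 01-111,01011-
  26 | 01-010  (sole → essential)
  28 | -11100,01-100
  31 | 01-111  (sole → essential)
  38 | 1-0110  (sole → essential)
  40 | -01000  (sole → essential)
  47 | 101111  (sole → essential)
  54 | -10110,1-0110
  57 | 111001  (sole → essential)
  60 | -11100  (sole → essential)
Essential prime implicants: -01000, -11100, 0-0010, 000101, 001110, 01-010, 01-111, 1-0110, 101111, 111001

NO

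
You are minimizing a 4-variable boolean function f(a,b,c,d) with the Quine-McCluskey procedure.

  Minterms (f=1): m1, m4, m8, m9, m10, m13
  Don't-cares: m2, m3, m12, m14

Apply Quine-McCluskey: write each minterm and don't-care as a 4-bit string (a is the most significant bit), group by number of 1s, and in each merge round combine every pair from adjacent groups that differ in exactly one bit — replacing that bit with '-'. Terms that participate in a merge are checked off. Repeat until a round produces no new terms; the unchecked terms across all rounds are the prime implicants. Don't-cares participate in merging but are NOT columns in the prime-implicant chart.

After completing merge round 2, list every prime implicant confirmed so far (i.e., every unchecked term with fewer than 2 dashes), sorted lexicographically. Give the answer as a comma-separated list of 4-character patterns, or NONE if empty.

[col 0] 0001*, 0010*, 0011*, 0100*, 1000*, 1001*, 1010*, 1100*, 1101*, 1110*
[col 1] -001, -010, -100, 00-1, 001-, 1-00*, 1-01*, 1-10*, 10-0*, 100-*, 11-0*, 110-*
[col 2] 1--0, 1-0-
Prime implicants: -001, -010, -100, 00-1, 001-, 1--0, 1-0-

-001, -010, -100, 00-1, 001-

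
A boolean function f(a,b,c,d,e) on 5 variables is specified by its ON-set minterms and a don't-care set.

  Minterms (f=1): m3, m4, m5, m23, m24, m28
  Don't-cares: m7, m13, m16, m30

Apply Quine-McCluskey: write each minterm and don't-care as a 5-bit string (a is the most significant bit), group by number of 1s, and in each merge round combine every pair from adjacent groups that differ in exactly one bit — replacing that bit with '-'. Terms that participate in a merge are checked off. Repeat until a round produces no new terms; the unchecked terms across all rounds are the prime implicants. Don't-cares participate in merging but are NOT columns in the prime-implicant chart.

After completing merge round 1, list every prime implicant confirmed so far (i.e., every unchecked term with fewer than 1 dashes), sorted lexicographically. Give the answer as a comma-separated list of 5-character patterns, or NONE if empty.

Round 0: 00011✓ 00100✓ 00101✓ 00111✓ 01101✓ 10000✓ 10111✓ 11000✓ 11100✓ 11110✓
Round 1: -0111 0-101 00-11 001-1 0010- 1-000 11-00 111-0
PIs = {-0111, 0-101, 00-11, 001-1, 0010-, 1-000, 11-00, 111-0}

NONE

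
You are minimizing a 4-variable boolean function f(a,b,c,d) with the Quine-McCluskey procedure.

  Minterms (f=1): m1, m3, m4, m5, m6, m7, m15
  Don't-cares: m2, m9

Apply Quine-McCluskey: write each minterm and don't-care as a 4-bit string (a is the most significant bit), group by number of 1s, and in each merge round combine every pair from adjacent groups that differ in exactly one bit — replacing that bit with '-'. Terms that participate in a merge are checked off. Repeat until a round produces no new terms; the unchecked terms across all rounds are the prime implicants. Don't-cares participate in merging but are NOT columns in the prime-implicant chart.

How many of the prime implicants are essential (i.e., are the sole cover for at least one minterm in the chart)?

Round 0: 0001✓ 0010✓ 0011✓ 0100✓ 0101✓ 0110✓ 0111✓ 1001✓ 1111✓
Round 1: -001 -111 0-01✓ 0-10✓ 0-11✓ 00-1✓ 001-✓ 01-0✓ 01-1✓ 010-✓ 011-✓
Round 2: 0--1 0-1- 01--
PIs = {-001, -111, 0--1, 0-1-, 01--}
Coverage chart:
  m1: -001,0--1
  m3: 0--1,0-1-
  m4: 01-- ←essential
  m5: 0--1,01--
  m6: 0-1-,01--
  m7: -111,0--1,0-1-,01--
  m15: -111 ←essential
Essential: -111, 01--

2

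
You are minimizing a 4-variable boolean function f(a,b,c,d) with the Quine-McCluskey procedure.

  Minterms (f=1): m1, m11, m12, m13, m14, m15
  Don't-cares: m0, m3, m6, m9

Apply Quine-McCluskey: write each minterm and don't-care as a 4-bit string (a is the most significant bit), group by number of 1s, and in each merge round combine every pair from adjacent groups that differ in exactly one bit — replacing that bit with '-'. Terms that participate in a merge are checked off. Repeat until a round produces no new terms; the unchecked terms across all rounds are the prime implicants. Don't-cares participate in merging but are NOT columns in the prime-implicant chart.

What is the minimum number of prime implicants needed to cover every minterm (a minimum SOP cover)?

size-2^0 implicants → 0000(✓)  0001(✓)  0011(✓)  0110(✓)  1001(✓)  1011(✓)  1100(✓)  1101(✓)  1110(✓)  1111(✓)
size-2^1 implicants → -001(✓)  -011(✓)  -110  00-1(✓)  000-  1-01(✓)  1-11(✓)  10-1(✓)  11-0(✓)  11-1(✓)  110-(✓)  111-(✓)
size-2^2 implicants → -0-1  1--1  11--
Unchecked terms (primes): -0-1, -110, 000-, 1--1, 11--
Minterm coverage:
  m1 ⊆ -0-1,000-
  m11 ⊆ -0-1,1--1
  m12 ⊆ 11-- [E]
  m13 ⊆ 1--1,11--
  m14 ⊆ -110,11--
  m15 ⊆ 1--1,11--
E = {11--}
Petrick residual → -0-1
Cover = b'd + ab  |cover|=2

2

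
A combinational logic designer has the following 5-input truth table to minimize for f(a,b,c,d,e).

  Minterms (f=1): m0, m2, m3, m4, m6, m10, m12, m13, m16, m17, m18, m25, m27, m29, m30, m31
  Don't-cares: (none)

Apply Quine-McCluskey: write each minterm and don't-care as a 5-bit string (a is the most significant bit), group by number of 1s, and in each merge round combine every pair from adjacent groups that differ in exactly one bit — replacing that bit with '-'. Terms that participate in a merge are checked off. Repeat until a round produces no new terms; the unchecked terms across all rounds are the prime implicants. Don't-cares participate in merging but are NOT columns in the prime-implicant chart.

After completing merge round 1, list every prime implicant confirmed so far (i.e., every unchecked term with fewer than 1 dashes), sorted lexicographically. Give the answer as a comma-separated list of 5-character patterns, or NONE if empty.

NONE

size-2^0 implicants → 00000(✓)  00010(✓)  00011(✓)  00100(✓)  00110(✓)  01010(✓)  01100(✓)  01101(✓)  10000(✓)  10001(✓)  10010(✓)  11001(✓)  11011(✓)  11101(✓)  11110(✓)  11111(✓)
size-2^1 implicants → -0000(✓)  -0010(✓)  -1101  0-010  0-100  00-00(✓)  00-10(✓)  000-0(✓)  0001-  001-0(✓)  0110-  1-001  100-0(✓)  1000-  11-01(✓)  11-11(✓)  110-1(✓)  111-1(✓)  1111-
size-2^2 implicants → -00-0  00--0  11--1
Unchecked terms (primes): -00-0, -1101, 0-010, 0-100, 00--0, 0001-, 0110-, 1-001, 1000-, 11--1, 1111-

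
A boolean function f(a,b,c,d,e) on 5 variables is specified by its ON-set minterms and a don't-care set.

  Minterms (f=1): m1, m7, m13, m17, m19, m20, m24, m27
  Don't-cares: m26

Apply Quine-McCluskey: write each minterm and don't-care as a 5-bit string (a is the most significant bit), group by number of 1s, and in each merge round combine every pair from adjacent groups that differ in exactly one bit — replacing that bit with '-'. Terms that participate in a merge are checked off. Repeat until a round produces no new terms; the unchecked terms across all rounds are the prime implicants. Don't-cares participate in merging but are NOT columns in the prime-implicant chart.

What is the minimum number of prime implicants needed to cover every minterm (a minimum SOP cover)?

6

[col 0] 00001*, 00111, 01101, 10001*, 10011*, 10100, 11000*, 11010*, 11011*
[col 1] -0001, 1-011, 100-1, 110-0, 1101-
Prime implicants: -0001, 00111, 01101, 1-011, 100-1, 10100, 110-0, 1101-
PI chart (minterm → PIs covering it):
  1 | -0001  (sole → essential)
  7 | 00111  (sole → essential)
  13 | 01101  (sole → essential)
  17 | -0001,100-1
  19 | 1-011,100-1
  20 | 10100  (sole → essential)
  24 | 110-0  (sole → essential)
  27 | 1-011,1101-
Essential prime implicants: -0001, 00111, 01101, 10100, 110-0
Petrick residual → 1-011
Minimum SOP uses 6 PIs: b'c'd'e + a'b'cde + a'bcd'e + ac'de + ab'cd'e' + abc'e'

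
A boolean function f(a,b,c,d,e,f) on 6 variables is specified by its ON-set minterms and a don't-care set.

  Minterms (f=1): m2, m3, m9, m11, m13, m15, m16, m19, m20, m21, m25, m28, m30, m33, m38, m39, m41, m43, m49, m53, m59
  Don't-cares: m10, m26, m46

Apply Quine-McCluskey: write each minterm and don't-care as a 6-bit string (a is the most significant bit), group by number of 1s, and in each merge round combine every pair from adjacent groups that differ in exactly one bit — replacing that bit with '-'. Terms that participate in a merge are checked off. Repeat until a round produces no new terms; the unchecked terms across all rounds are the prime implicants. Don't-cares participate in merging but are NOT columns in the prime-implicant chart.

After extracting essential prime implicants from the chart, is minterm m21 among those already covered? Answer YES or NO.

[col 0] 000010*, 000011*, 001001*, 001010*, 001011*, 001101*, 001111*, 010000*, 010011*, 010100*, 010101*, 011001*, 011010*, 011100*, 011110*, 100001*, 100110*, 100111*, 101001*, 101011*, 101110*, 110001*, 110101*, 111011*
[col 1] -01001*, -01011*, -10101, 0-0011, 0-1001, 0-1010, 00-010*, 00-011*, 00001-*, 001-01*, 001-11*, 0010-1*, 00101-*, 0011-1*, 01-100, 010-00, 01010-, 011-10, 0111-0, 1-0001, 1-1011, 10-001, 10-110, 10011-, 1010-1*, 110-01
[col 2] -010-1, 00-01-, 001--1
Prime implicants: -010-1, -10101, 0-0011, 0-1001, 0-1010, 00-01-, 001--1, 01-100, 010-00, 01010-, 011-10, 0111-0, 1-0001, 1-1011, 10-001, 10-110, 10011-, 110-01
PI chart (minterm → PIs covering it):
  2 | 00-01-  (sole → essential)
  3 | 0-0011,00-01-
  9 | -010-1,0-1001,001--1
  11 | -010-1,00-01-,001--1
  13 | 001--1  (sole → essential)
  15 | 001--1  (sole → essential)
  16 | 010-00  (sole → essential)
  19 | 0-0011  (sole → essential)
  20 | 01-100,010-00,01010-
  21 | -10101,01010-
  25 | 0-1001  (sole → essential)
  28 | 01-100,0111-0
  30 | 011-10,0111-0
  33 | 1-0001,10-001
  38 | 10-110,10011-
  39 | 10011-  (sole → essential)
  41 | -010-1,10-001
  43 | -010-1,1-1011
  49 | 1-0001,110-01
  53 | -10101,110-01
  59 | 1-1011  (sole → essential)
Essential prime implicants: 0-0011, 0-1001, 00-01-, 001--1, 010-00, 1-1011, 10011-

NO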